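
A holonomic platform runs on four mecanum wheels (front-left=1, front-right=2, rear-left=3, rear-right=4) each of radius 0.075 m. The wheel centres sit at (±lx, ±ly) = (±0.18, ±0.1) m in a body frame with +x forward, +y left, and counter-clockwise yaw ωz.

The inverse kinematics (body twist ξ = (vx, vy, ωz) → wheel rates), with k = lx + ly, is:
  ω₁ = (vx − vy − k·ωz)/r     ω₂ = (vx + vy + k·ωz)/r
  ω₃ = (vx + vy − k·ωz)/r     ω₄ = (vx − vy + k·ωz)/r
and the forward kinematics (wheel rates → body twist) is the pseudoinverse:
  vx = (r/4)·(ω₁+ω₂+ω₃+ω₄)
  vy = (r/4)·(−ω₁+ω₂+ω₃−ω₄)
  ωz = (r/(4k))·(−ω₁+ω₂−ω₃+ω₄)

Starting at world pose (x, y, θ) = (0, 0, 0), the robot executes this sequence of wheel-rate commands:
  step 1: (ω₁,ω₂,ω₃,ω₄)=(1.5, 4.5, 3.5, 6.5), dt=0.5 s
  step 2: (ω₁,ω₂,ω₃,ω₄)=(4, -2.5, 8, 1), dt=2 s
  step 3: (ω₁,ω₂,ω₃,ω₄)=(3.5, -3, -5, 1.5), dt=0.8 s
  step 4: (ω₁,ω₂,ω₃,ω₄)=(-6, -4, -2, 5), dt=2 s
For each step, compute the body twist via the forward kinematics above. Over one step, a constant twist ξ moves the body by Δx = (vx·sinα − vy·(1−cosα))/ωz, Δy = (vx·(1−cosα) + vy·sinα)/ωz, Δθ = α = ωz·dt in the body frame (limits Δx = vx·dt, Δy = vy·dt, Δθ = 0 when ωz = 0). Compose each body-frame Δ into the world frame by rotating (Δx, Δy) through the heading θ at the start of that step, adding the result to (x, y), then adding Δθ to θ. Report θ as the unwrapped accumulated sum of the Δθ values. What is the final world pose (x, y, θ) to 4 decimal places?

step 1: ξ=(vx,vy,ωz)=(0.3000, 0.0000, 0.4018), dt=0.5 → body Δ=(0.1490, 0.0150, 0.2009) → world pose (0.1490, 0.0150, 0.2009)
step 2: ξ=(vx,vy,ωz)=(0.1969, 0.0094, -0.9040), dt=2.0 → body Δ=(0.2245, -0.2589, -1.8080) → world pose (0.4206, -0.1939, -1.6071)
step 3: ξ=(vx,vy,ωz)=(-0.0562, -0.2437, 0.0000), dt=0.8 → body Δ=(-0.0450, -0.1950, 0.0000) → world pose (0.2274, -0.1418, -1.6071)
step 4: ξ=(vx,vy,ωz)=(-0.1312, -0.0938, 0.6027), dt=2.0 → body Δ=(-0.1034, -0.2852, 1.2054) → world pose (-0.0539, -0.0281, -0.4018)

(-0.0539, -0.0281, -0.4018)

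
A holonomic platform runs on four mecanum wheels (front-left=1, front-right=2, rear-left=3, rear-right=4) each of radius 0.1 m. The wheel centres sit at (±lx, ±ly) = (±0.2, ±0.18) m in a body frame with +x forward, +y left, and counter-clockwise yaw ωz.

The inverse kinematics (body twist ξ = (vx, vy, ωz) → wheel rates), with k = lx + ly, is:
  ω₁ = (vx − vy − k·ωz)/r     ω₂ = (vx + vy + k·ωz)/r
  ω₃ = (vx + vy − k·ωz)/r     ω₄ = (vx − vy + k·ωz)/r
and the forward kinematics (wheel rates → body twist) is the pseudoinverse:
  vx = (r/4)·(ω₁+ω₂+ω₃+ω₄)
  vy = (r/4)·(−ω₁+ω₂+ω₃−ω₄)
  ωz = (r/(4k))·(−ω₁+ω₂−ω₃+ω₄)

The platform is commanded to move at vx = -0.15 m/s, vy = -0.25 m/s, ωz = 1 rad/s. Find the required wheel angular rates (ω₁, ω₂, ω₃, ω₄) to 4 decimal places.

(-2.8000, -0.2000, -7.8000, 4.8000)

k = lx + ly = 0.2 + 0.18 = 0.3800;  k·ωz = 0.3800·1 = 0.3800
ω₁ (FL) = (vx − vy − k·ωz)/r = -0.2800/0.1 = -2.8000
ω₂ (FR) = (vx + vy + k·ωz)/r = -0.0200/0.1 = -0.2000
ω₃ (RL) = (vx + vy − k·ωz)/r = -0.7800/0.1 = -7.8000
ω₄ (RR) = (vx − vy + k·ωz)/r = 0.4800/0.1 = 4.8000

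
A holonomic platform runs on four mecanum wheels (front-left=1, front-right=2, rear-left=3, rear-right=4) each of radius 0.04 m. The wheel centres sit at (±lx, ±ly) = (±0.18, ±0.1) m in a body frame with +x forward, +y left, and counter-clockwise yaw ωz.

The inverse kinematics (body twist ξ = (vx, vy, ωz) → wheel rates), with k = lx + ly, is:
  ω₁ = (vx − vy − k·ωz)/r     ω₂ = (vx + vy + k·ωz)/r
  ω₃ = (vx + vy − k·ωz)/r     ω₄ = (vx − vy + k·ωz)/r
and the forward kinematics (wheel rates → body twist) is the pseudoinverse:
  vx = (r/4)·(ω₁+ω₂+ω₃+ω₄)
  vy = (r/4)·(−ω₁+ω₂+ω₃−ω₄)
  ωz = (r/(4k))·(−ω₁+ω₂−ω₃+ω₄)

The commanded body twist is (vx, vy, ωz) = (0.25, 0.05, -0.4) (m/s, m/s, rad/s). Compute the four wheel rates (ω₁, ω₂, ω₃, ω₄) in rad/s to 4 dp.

k = lx + ly = 0.18 + 0.1 = 0.2800;  k·ωz = 0.2800·-0.4 = -0.1120
ω₁ (FL) = (vx − vy − k·ωz)/r = 0.3120/0.04 = 7.8000
ω₂ (FR) = (vx + vy + k·ωz)/r = 0.1880/0.04 = 4.7000
ω₃ (RL) = (vx + vy − k·ωz)/r = 0.4120/0.04 = 10.3000
ω₄ (RR) = (vx − vy + k·ωz)/r = 0.0880/0.04 = 2.2000

(7.8000, 4.7000, 10.3000, 2.2000)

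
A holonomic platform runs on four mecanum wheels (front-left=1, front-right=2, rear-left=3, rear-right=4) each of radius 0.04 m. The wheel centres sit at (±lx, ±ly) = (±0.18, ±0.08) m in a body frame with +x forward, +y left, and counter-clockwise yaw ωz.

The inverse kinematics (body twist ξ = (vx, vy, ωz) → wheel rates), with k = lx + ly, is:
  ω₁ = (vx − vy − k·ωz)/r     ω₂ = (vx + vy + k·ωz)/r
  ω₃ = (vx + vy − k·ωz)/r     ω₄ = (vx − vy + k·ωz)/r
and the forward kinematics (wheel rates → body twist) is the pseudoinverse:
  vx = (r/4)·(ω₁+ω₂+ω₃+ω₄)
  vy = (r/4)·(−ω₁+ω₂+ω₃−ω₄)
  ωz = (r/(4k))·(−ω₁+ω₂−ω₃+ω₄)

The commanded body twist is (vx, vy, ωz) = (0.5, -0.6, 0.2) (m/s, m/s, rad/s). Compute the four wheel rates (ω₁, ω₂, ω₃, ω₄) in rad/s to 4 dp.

k = lx + ly = 0.18 + 0.08 = 0.2600;  k·ωz = 0.2600·0.2 = 0.0520
ω₁ (FL) = (vx − vy − k·ωz)/r = 1.0480/0.04 = 26.2000
ω₂ (FR) = (vx + vy + k·ωz)/r = -0.0480/0.04 = -1.2000
ω₃ (RL) = (vx + vy − k·ωz)/r = -0.1520/0.04 = -3.8000
ω₄ (RR) = (vx − vy + k·ωz)/r = 1.1520/0.04 = 28.8000

(26.2000, -1.2000, -3.8000, 28.8000)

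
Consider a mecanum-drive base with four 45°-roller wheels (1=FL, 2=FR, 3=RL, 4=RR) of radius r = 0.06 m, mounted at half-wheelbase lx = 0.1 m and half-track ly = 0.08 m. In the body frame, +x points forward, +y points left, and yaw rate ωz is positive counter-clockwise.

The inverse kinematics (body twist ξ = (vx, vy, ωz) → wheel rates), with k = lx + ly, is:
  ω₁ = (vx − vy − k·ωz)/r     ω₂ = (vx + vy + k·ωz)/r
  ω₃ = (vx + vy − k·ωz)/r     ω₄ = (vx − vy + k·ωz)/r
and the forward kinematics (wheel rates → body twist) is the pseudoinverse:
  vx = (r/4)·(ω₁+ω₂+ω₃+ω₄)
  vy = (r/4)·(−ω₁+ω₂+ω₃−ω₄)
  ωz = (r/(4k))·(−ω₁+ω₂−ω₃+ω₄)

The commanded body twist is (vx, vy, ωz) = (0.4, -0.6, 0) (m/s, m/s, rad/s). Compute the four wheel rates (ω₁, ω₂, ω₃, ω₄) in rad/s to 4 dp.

(16.6667, -3.3333, -3.3333, 16.6667)

k = lx + ly = 0.1 + 0.08 = 0.1800;  k·ωz = 0.1800·0 = 0.0000
ω₁ (FL) = (vx − vy − k·ωz)/r = 1.0000/0.06 = 16.6667
ω₂ (FR) = (vx + vy + k·ωz)/r = -0.2000/0.06 = -3.3333
ω₃ (RL) = (vx + vy − k·ωz)/r = -0.2000/0.06 = -3.3333
ω₄ (RR) = (vx − vy + k·ωz)/r = 1.0000/0.06 = 16.6667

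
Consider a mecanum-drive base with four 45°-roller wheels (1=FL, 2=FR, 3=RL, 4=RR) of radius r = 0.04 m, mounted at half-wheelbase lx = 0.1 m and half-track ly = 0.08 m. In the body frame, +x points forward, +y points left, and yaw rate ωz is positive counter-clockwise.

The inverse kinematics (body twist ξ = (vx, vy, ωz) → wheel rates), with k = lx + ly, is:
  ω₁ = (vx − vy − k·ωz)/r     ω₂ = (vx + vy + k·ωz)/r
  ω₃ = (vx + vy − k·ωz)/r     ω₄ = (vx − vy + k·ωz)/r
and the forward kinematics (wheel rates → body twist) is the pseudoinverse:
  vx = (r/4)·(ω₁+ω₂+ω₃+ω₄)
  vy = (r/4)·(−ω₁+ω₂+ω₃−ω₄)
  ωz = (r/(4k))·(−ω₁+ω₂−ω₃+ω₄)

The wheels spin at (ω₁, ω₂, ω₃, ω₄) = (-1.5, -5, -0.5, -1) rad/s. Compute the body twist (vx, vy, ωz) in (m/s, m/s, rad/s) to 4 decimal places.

(-0.0800, -0.0300, -0.2222)

k = lx + ly = 0.1 + 0.08 = 0.1800
ω₁+ω₂+ω₃+ω₄ = -8.0000  →  vx = (0.04/4)·-8.0000 = -0.0800
−ω₁+ω₂+ω₃−ω₄ = -3.0000  →  vy = (0.04/4)·-3.0000 = -0.0300
−ω₁+ω₂−ω₃+ω₄ = -4.0000  →  ωz = (0.04/0.7200)·-4.0000 = -0.2222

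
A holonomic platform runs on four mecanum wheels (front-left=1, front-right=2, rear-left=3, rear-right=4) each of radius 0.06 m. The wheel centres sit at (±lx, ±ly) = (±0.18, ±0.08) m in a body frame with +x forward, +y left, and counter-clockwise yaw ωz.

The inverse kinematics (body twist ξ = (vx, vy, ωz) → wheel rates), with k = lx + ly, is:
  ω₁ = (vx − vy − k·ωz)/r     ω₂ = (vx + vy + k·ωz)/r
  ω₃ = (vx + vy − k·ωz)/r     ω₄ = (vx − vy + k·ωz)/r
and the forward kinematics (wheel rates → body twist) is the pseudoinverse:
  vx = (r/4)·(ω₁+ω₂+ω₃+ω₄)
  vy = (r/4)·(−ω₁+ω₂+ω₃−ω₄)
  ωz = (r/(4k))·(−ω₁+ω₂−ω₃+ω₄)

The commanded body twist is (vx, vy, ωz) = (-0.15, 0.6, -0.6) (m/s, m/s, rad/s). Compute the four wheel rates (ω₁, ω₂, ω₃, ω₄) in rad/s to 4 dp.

(-9.9000, 4.9000, 10.1000, -15.1000)

k = lx + ly = 0.18 + 0.08 = 0.2600;  k·ωz = 0.2600·-0.6 = -0.1560
ω₁ (FL) = (vx − vy − k·ωz)/r = -0.5940/0.06 = -9.9000
ω₂ (FR) = (vx + vy + k·ωz)/r = 0.2940/0.06 = 4.9000
ω₃ (RL) = (vx + vy − k·ωz)/r = 0.6060/0.06 = 10.1000
ω₄ (RR) = (vx − vy + k·ωz)/r = -0.9060/0.06 = -15.1000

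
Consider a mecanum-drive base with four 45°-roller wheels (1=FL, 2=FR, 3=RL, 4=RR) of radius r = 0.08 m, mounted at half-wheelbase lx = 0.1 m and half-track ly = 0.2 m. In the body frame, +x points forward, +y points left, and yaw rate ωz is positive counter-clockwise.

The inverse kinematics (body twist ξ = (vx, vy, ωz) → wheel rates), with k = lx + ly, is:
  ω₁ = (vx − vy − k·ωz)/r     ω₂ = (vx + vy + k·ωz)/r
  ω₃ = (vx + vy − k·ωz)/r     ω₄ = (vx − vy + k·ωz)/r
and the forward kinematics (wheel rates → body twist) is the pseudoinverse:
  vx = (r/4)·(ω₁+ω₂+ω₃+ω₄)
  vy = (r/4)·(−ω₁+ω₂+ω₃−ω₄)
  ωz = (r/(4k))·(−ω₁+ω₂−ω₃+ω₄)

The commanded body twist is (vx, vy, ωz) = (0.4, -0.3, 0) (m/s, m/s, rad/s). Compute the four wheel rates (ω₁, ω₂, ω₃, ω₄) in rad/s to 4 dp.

k = lx + ly = 0.1 + 0.2 = 0.3000;  k·ωz = 0.3000·0 = 0.0000
ω₁ (FL) = (vx − vy − k·ωz)/r = 0.7000/0.08 = 8.7500
ω₂ (FR) = (vx + vy + k·ωz)/r = 0.1000/0.08 = 1.2500
ω₃ (RL) = (vx + vy − k·ωz)/r = 0.1000/0.08 = 1.2500
ω₄ (RR) = (vx − vy + k·ωz)/r = 0.7000/0.08 = 8.7500

(8.7500, 1.2500, 1.2500, 8.7500)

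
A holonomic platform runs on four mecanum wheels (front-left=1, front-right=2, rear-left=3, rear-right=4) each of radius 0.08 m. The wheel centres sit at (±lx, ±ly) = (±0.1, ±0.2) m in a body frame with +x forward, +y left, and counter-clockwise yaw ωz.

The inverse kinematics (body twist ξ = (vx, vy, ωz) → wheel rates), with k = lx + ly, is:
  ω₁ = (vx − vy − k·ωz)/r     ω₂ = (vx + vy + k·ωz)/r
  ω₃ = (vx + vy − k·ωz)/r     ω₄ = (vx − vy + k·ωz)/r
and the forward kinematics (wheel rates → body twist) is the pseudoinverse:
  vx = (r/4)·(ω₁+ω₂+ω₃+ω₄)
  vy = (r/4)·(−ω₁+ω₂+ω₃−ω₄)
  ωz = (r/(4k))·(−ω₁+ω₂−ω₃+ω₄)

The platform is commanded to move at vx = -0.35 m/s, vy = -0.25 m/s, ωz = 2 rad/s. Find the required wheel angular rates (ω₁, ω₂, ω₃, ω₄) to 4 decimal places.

k = lx + ly = 0.1 + 0.2 = 0.3000;  k·ωz = 0.3000·2 = 0.6000
ω₁ (FL) = (vx − vy − k·ωz)/r = -0.7000/0.08 = -8.7500
ω₂ (FR) = (vx + vy + k·ωz)/r = 0.0000/0.08 = 0.0000
ω₃ (RL) = (vx + vy − k·ωz)/r = -1.2000/0.08 = -15.0000
ω₄ (RR) = (vx − vy + k·ωz)/r = 0.5000/0.08 = 6.2500

(-8.7500, 0.0000, -15.0000, 6.2500)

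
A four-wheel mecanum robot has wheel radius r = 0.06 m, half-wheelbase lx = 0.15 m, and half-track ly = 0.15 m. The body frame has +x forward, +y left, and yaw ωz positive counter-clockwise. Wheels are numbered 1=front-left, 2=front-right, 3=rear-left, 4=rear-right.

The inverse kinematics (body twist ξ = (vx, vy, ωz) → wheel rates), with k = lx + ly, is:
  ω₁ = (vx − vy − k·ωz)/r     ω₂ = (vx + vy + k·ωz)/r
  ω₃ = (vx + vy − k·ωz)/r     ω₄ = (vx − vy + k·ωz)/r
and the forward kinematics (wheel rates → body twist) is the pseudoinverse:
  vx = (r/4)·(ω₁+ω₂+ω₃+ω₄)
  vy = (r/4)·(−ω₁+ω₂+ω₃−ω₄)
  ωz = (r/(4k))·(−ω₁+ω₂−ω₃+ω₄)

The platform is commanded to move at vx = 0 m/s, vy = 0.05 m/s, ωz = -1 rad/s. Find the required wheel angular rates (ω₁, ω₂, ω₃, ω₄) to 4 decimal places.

(4.1667, -4.1667, 5.8333, -5.8333)

k = lx + ly = 0.15 + 0.15 = 0.3000;  k·ωz = 0.3000·-1 = -0.3000
ω₁ (FL) = (vx − vy − k·ωz)/r = 0.2500/0.06 = 4.1667
ω₂ (FR) = (vx + vy + k·ωz)/r = -0.2500/0.06 = -4.1667
ω₃ (RL) = (vx + vy − k·ωz)/r = 0.3500/0.06 = 5.8333
ω₄ (RR) = (vx − vy + k·ωz)/r = -0.3500/0.06 = -5.8333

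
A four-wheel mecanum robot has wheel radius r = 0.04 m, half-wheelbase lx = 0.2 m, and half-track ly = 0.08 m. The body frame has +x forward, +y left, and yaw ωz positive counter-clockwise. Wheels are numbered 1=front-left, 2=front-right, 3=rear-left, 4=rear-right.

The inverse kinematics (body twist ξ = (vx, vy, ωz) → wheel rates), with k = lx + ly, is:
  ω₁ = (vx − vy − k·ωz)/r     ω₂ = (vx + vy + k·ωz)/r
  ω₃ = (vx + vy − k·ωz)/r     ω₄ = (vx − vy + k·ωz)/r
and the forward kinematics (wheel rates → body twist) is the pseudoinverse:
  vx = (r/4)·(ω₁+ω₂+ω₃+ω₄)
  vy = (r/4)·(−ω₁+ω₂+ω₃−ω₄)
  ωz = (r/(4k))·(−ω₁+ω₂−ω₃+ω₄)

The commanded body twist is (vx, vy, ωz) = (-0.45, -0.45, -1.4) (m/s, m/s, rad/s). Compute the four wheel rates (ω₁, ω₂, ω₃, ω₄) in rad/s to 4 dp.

(9.8000, -32.3000, -12.7000, -9.8000)

k = lx + ly = 0.2 + 0.08 = 0.2800;  k·ωz = 0.2800·-1.4 = -0.3920
ω₁ (FL) = (vx − vy − k·ωz)/r = 0.3920/0.04 = 9.8000
ω₂ (FR) = (vx + vy + k·ωz)/r = -1.2920/0.04 = -32.3000
ω₃ (RL) = (vx + vy − k·ωz)/r = -0.5080/0.04 = -12.7000
ω₄ (RR) = (vx − vy + k·ωz)/r = -0.3920/0.04 = -9.8000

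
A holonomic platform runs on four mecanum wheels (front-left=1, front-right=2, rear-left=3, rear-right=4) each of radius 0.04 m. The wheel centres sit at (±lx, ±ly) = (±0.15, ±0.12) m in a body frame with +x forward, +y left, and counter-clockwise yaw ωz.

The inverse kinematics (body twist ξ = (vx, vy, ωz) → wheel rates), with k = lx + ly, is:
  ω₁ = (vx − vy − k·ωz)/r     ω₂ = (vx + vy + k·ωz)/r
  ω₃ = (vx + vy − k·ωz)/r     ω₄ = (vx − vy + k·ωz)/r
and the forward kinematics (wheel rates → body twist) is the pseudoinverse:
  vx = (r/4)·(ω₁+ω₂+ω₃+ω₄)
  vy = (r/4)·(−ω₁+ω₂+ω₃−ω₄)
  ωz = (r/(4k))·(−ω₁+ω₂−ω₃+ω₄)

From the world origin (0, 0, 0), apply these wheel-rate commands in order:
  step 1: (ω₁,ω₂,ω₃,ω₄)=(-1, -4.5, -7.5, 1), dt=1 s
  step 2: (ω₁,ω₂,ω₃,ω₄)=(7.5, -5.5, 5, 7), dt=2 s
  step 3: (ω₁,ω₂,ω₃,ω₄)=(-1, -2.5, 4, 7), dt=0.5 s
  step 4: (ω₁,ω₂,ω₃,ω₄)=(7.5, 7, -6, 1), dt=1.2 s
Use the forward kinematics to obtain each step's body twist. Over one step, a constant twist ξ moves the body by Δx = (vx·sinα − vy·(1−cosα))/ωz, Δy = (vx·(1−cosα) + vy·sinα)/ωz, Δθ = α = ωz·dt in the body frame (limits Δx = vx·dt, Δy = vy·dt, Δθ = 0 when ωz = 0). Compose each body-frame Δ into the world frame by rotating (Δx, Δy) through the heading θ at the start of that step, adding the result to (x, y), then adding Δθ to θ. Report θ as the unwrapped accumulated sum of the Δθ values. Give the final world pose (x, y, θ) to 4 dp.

(0.1730, -0.6457, -0.3130)

step 1: ξ=(vx,vy,ωz)=(-0.1200, -0.1200, 0.1852), dt=1.0 → body Δ=(-0.1082, -0.1304, 0.1852) → world pose (-0.1082, -0.1304, 0.1852)
step 2: ξ=(vx,vy,ωz)=(0.1400, -0.1500, -0.4074), dt=2.0 → body Δ=(0.1344, -0.3758, -0.8148) → world pose (0.0931, -0.4750, -0.6296)
step 3: ξ=(vx,vy,ωz)=(0.0750, -0.0450, 0.0556), dt=0.5 → body Δ=(0.0378, -0.0220, 0.0278) → world pose (0.1107, -0.5150, -0.6019)
step 4: ξ=(vx,vy,ωz)=(0.0950, -0.0750, 0.2407), dt=1.2 → body Δ=(0.1253, -0.0724, 0.2889) → world pose (0.1730, -0.6457, -0.3130)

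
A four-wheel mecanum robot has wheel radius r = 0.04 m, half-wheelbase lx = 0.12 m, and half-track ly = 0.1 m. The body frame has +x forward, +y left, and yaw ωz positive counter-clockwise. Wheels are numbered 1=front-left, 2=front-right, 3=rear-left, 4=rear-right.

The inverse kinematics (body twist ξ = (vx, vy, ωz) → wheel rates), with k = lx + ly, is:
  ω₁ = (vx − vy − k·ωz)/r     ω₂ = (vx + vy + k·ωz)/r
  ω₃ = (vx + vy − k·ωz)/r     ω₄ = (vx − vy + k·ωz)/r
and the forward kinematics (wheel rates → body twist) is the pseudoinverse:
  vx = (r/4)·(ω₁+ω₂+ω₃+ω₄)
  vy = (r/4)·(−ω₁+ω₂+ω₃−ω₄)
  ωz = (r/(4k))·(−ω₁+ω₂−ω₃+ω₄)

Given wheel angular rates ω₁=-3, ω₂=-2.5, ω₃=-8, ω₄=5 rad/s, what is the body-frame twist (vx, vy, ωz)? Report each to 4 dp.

k = lx + ly = 0.12 + 0.1 = 0.2200
ω₁+ω₂+ω₃+ω₄ = -8.5000  →  vx = (0.04/4)·-8.5000 = -0.0850
−ω₁+ω₂+ω₃−ω₄ = -12.5000  →  vy = (0.04/4)·-12.5000 = -0.1250
−ω₁+ω₂−ω₃+ω₄ = 13.5000  →  ωz = (0.04/0.8800)·13.5000 = 0.6136

(-0.0850, -0.1250, 0.6136)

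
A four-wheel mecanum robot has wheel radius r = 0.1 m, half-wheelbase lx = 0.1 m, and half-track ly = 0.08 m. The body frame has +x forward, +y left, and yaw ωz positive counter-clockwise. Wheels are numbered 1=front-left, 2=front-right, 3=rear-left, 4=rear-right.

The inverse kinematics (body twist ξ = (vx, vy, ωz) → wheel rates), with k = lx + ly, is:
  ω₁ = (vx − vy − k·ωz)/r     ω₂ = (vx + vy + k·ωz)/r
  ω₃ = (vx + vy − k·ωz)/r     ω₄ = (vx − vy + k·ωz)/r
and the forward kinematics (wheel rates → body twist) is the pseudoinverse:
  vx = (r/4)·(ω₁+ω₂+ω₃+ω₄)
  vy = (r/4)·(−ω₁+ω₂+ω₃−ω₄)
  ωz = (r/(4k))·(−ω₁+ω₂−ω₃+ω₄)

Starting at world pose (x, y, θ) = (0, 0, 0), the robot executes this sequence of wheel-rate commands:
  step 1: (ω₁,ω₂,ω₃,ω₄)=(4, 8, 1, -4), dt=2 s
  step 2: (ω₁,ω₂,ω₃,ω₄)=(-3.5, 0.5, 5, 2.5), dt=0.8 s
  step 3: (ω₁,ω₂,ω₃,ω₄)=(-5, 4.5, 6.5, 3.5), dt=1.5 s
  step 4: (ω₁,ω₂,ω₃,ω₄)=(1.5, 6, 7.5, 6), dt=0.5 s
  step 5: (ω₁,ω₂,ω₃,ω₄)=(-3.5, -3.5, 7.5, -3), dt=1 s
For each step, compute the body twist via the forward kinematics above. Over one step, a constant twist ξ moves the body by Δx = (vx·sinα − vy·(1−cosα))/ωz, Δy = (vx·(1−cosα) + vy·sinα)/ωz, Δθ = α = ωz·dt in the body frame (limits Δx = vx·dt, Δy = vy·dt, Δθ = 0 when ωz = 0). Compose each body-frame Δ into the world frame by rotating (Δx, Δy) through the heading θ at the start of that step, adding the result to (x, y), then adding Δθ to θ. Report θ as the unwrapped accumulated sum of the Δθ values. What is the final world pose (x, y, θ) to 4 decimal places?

(0.4490, 1.4494, -0.0069)

step 1: ξ=(vx,vy,ωz)=(0.2250, 0.2250, -0.1389), dt=2.0 → body Δ=(0.5063, 0.3821, -0.2778) → world pose (0.5063, 0.3821, -0.2778)
step 2: ξ=(vx,vy,ωz)=(0.1125, 0.1625, 0.2083), dt=0.8 → body Δ=(0.0788, 0.1369, 0.1667) → world pose (0.6196, 0.4922, -0.1111)
step 3: ξ=(vx,vy,ωz)=(0.2375, 0.3125, 0.9028), dt=1.5 → body Δ=(-0.0148, 0.5446, 1.3542) → world pose (0.6653, 1.0350, 1.2431)
step 4: ξ=(vx,vy,ωz)=(0.5250, 0.1500, 0.4167), dt=0.5 → body Δ=(0.2528, 0.1017, 0.2083) → world pose (0.6504, 1.3072, 1.4514)
step 5: ξ=(vx,vy,ωz)=(-0.0625, 0.2625, -1.4583), dt=1.0 → body Δ=(0.1172, 0.2169, -1.4583) → world pose (0.4490, 1.4494, -0.0069)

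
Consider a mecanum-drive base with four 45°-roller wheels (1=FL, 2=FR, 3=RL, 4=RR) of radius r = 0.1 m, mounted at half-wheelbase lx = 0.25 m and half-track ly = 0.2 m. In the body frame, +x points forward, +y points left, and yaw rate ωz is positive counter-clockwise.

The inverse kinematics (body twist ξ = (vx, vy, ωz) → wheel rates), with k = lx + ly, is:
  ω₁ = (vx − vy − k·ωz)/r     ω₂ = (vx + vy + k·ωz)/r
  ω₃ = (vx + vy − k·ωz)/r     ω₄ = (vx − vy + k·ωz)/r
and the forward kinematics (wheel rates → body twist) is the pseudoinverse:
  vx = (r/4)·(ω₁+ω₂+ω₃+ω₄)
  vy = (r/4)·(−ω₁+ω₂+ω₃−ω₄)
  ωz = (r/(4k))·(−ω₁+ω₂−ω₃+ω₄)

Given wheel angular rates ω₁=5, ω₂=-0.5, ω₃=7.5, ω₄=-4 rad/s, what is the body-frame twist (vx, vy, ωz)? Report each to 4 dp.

(0.2000, 0.1500, -0.9444)

k = lx + ly = 0.25 + 0.2 = 0.4500
ω₁+ω₂+ω₃+ω₄ = 8.0000  →  vx = (0.1/4)·8.0000 = 0.2000
−ω₁+ω₂+ω₃−ω₄ = 6.0000  →  vy = (0.1/4)·6.0000 = 0.1500
−ω₁+ω₂−ω₃+ω₄ = -17.0000  →  ωz = (0.1/1.8000)·-17.0000 = -0.9444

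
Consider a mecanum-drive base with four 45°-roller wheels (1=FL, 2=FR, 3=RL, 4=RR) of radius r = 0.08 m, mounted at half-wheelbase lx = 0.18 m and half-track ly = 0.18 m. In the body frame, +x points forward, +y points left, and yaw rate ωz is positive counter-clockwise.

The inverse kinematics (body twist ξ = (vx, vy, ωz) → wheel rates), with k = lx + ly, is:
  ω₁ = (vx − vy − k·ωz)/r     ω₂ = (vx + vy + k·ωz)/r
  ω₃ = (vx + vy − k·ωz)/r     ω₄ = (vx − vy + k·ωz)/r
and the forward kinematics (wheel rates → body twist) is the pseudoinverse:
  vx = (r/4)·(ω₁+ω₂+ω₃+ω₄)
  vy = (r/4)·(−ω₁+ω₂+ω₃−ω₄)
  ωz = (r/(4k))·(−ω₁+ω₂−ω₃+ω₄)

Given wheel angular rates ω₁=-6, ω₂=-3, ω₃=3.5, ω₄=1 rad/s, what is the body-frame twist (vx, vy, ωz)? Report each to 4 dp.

(-0.0900, 0.1100, 0.0278)

k = lx + ly = 0.18 + 0.18 = 0.3600
ω₁+ω₂+ω₃+ω₄ = -4.5000  →  vx = (0.08/4)·-4.5000 = -0.0900
−ω₁+ω₂+ω₃−ω₄ = 5.5000  →  vy = (0.08/4)·5.5000 = 0.1100
−ω₁+ω₂−ω₃+ω₄ = 0.5000  →  ωz = (0.08/1.4400)·0.5000 = 0.0278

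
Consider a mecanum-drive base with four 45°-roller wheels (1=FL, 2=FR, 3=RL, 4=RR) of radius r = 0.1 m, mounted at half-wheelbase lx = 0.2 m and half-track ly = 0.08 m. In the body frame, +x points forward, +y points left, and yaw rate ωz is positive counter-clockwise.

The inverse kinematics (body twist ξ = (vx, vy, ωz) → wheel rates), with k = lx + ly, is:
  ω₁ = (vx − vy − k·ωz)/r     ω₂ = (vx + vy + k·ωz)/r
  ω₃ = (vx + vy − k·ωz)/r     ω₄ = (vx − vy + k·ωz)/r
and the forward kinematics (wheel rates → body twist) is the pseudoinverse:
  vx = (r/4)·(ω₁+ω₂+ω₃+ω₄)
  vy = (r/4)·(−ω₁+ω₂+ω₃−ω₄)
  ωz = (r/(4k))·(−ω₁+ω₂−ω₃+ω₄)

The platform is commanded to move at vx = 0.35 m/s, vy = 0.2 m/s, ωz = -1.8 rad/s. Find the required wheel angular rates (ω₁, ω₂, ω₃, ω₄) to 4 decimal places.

(6.5400, 0.4600, 10.5400, -3.5400)

k = lx + ly = 0.2 + 0.08 = 0.2800;  k·ωz = 0.2800·-1.8 = -0.5040
ω₁ (FL) = (vx − vy − k·ωz)/r = 0.6540/0.1 = 6.5400
ω₂ (FR) = (vx + vy + k·ωz)/r = 0.0460/0.1 = 0.4600
ω₃ (RL) = (vx + vy − k·ωz)/r = 1.0540/0.1 = 10.5400
ω₄ (RR) = (vx − vy + k·ωz)/r = -0.3540/0.1 = -3.5400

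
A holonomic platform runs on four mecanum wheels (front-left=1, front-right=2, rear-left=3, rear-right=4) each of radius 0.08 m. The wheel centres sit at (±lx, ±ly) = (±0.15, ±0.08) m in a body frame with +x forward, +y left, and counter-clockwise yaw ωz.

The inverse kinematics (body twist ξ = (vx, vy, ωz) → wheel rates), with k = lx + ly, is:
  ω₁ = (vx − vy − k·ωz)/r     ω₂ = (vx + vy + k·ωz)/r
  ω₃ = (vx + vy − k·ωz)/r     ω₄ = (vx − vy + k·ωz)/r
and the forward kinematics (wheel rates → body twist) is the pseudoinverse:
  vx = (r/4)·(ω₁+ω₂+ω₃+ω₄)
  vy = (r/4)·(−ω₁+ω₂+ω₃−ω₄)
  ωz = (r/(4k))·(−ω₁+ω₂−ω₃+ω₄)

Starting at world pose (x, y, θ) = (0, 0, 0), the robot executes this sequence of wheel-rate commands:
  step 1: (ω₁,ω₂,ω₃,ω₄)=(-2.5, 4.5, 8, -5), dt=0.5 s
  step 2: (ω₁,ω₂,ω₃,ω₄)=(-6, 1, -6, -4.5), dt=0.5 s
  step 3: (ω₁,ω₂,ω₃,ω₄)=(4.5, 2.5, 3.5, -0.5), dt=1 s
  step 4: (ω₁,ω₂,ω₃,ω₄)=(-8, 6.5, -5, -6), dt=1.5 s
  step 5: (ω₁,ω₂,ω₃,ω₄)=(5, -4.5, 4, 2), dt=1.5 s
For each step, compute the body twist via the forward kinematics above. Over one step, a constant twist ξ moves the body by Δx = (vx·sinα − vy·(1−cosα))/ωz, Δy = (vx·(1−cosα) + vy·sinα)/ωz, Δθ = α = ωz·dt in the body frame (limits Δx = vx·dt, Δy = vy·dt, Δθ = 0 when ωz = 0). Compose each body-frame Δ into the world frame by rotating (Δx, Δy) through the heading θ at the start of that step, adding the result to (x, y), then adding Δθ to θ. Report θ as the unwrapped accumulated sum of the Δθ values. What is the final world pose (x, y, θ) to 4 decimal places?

(-0.0878, 0.4129, -0.1522)

step 1: ξ=(vx,vy,ωz)=(0.1000, 0.4000, -0.5217), dt=0.5 → body Δ=(0.0754, 0.1913, -0.2609) → world pose (0.0754, 0.1913, -0.2609)
step 2: ξ=(vx,vy,ωz)=(-0.3100, 0.1100, 0.7391), dt=0.5 → body Δ=(-0.1615, 0.0254, 0.3696) → world pose (-0.0741, 0.2575, 0.1087)
step 3: ξ=(vx,vy,ωz)=(0.2000, 0.0400, -0.5217), dt=1.0 → body Δ=(0.2012, -0.0128, -0.5217) → world pose (0.1273, 0.2666, -0.4130)
step 4: ξ=(vx,vy,ωz)=(-0.2500, 0.3100, 1.1739), dt=1.5 → body Δ=(-0.5231, 0.0061, 1.7609) → world pose (-0.3493, 0.4822, 1.3478)
step 5: ξ=(vx,vy,ωz)=(0.1300, -0.1500, -1.0000), dt=1.5 → body Δ=(-0.0097, -0.2704, -1.5000) → world pose (-0.0878, 0.4129, -0.1522)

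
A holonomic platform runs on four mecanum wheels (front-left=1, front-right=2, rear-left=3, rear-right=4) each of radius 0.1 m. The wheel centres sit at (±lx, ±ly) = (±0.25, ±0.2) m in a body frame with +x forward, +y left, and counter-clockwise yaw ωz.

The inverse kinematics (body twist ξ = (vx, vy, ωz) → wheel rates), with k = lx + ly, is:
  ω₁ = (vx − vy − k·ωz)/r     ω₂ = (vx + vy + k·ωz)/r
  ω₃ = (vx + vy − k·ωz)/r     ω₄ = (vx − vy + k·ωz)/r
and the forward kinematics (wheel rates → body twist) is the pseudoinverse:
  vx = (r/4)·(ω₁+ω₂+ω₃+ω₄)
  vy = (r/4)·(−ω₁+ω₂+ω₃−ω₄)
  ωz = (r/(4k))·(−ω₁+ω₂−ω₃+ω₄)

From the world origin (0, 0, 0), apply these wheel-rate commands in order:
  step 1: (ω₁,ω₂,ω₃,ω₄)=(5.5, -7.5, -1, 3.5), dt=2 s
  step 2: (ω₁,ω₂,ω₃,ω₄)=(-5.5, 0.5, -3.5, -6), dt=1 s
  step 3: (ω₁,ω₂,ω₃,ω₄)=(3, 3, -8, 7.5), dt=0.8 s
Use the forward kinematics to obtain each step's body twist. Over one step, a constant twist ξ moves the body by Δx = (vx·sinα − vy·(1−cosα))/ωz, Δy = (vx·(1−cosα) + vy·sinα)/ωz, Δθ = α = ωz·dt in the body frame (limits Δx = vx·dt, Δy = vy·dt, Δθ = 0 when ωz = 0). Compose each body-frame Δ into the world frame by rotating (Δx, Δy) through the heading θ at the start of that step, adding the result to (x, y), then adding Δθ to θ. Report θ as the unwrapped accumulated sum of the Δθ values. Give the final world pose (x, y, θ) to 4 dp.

(-0.4634, -0.6716, -0.0611)

step 1: ξ=(vx,vy,ωz)=(0.0125, -0.4375, -0.4722), dt=2.0 → body Δ=(-0.3619, -0.7616, -0.9444) → world pose (-0.3619, -0.7616, -0.9444)
step 2: ξ=(vx,vy,ωz)=(-0.3625, 0.2125, 0.1944), dt=1.0 → body Δ=(-0.3808, 0.1760, 0.1944) → world pose (-0.4425, -0.3498, -0.7500)
step 3: ξ=(vx,vy,ωz)=(0.1375, -0.3875, 0.8611), dt=0.8 → body Δ=(0.2041, -0.2496, 0.6889) → world pose (-0.4634, -0.6716, -0.0611)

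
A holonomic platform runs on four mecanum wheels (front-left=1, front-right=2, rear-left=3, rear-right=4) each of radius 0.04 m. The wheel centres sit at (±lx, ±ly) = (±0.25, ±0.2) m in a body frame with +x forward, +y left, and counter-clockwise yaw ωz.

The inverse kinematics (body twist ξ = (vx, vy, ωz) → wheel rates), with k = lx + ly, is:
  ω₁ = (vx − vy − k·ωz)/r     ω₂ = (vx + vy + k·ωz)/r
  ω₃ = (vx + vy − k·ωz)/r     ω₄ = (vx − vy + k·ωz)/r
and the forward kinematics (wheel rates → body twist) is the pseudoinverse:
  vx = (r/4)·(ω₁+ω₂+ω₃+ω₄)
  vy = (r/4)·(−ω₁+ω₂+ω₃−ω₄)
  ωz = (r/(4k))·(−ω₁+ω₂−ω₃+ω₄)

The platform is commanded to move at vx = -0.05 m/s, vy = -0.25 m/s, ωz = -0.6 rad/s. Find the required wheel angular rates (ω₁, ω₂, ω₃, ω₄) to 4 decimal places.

k = lx + ly = 0.25 + 0.2 = 0.4500;  k·ωz = 0.4500·-0.6 = -0.2700
ω₁ (FL) = (vx − vy − k·ωz)/r = 0.4700/0.04 = 11.7500
ω₂ (FR) = (vx + vy + k·ωz)/r = -0.5700/0.04 = -14.2500
ω₃ (RL) = (vx + vy − k·ωz)/r = -0.0300/0.04 = -0.7500
ω₄ (RR) = (vx − vy + k·ωz)/r = -0.0700/0.04 = -1.7500

(11.7500, -14.2500, -0.7500, -1.7500)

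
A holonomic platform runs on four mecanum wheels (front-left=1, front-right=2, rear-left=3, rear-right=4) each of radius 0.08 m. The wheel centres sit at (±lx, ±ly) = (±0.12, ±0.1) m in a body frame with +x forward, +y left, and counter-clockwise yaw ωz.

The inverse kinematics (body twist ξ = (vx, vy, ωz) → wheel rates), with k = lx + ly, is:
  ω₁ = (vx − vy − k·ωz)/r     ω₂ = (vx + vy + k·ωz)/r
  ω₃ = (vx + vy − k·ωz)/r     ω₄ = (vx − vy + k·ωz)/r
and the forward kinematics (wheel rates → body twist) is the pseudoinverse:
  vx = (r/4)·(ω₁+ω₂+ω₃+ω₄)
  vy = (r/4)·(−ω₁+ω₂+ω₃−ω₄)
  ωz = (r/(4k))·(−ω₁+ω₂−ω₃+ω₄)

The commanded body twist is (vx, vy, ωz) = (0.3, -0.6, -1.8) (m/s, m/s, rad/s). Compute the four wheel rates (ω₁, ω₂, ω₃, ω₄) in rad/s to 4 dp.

(16.2000, -8.7000, 1.2000, 6.3000)

k = lx + ly = 0.12 + 0.1 = 0.2200;  k·ωz = 0.2200·-1.8 = -0.3960
ω₁ (FL) = (vx − vy − k·ωz)/r = 1.2960/0.08 = 16.2000
ω₂ (FR) = (vx + vy + k·ωz)/r = -0.6960/0.08 = -8.7000
ω₃ (RL) = (vx + vy − k·ωz)/r = 0.0960/0.08 = 1.2000
ω₄ (RR) = (vx − vy + k·ωz)/r = 0.5040/0.08 = 6.3000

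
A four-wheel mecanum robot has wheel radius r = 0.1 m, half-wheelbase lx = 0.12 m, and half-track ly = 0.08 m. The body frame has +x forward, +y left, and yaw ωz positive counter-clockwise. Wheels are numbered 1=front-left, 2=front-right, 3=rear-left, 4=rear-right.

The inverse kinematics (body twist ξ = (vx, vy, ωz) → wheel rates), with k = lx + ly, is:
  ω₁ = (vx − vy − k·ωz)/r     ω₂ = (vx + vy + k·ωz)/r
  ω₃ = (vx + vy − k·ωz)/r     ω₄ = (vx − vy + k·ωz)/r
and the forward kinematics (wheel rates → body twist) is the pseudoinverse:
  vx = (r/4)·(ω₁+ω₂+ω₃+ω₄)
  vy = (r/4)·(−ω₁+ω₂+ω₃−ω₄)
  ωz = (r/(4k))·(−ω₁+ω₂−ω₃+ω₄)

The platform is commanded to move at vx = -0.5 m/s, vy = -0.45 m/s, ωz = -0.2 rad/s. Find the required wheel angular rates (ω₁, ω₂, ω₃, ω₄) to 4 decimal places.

(-0.1000, -9.9000, -9.1000, -0.9000)

k = lx + ly = 0.12 + 0.08 = 0.2000;  k·ωz = 0.2000·-0.2 = -0.0400
ω₁ (FL) = (vx − vy − k·ωz)/r = -0.0100/0.1 = -0.1000
ω₂ (FR) = (vx + vy + k·ωz)/r = -0.9900/0.1 = -9.9000
ω₃ (RL) = (vx + vy − k·ωz)/r = -0.9100/0.1 = -9.1000
ω₄ (RR) = (vx − vy + k·ωz)/r = -0.0900/0.1 = -0.9000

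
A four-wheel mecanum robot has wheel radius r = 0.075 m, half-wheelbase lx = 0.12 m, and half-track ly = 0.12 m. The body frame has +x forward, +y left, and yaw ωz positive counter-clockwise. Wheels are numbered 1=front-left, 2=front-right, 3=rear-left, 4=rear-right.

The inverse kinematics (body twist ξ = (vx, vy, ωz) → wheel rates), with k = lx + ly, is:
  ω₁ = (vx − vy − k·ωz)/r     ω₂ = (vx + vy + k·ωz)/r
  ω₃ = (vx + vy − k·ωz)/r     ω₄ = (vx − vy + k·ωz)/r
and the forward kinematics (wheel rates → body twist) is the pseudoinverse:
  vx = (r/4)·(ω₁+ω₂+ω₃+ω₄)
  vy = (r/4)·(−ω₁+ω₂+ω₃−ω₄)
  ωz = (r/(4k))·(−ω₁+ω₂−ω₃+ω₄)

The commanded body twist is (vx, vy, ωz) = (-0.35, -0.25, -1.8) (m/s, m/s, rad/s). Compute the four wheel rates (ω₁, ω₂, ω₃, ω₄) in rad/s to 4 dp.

(4.4267, -13.7600, -2.2400, -7.0933)

k = lx + ly = 0.12 + 0.12 = 0.2400;  k·ωz = 0.2400·-1.8 = -0.4320
ω₁ (FL) = (vx − vy − k·ωz)/r = 0.3320/0.075 = 4.4267
ω₂ (FR) = (vx + vy + k·ωz)/r = -1.0320/0.075 = -13.7600
ω₃ (RL) = (vx + vy − k·ωz)/r = -0.1680/0.075 = -2.2400
ω₄ (RR) = (vx − vy + k·ωz)/r = -0.5320/0.075 = -7.0933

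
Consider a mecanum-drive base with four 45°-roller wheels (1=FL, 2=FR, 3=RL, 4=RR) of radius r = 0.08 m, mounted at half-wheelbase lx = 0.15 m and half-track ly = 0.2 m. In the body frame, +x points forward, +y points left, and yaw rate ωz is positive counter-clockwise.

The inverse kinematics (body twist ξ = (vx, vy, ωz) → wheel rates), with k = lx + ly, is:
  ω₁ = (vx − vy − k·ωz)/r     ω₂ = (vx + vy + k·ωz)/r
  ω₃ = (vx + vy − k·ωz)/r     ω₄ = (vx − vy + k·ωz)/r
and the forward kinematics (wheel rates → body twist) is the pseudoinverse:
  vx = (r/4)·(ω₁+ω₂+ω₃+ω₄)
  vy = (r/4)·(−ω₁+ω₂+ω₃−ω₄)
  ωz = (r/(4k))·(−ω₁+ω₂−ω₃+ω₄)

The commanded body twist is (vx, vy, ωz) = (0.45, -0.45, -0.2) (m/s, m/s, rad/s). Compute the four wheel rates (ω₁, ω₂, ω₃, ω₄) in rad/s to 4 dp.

(12.1250, -0.8750, 0.8750, 10.3750)

k = lx + ly = 0.15 + 0.2 = 0.3500;  k·ωz = 0.3500·-0.2 = -0.0700
ω₁ (FL) = (vx − vy − k·ωz)/r = 0.9700/0.08 = 12.1250
ω₂ (FR) = (vx + vy + k·ωz)/r = -0.0700/0.08 = -0.8750
ω₃ (RL) = (vx + vy − k·ωz)/r = 0.0700/0.08 = 0.8750
ω₄ (RR) = (vx − vy + k·ωz)/r = 0.8300/0.08 = 10.3750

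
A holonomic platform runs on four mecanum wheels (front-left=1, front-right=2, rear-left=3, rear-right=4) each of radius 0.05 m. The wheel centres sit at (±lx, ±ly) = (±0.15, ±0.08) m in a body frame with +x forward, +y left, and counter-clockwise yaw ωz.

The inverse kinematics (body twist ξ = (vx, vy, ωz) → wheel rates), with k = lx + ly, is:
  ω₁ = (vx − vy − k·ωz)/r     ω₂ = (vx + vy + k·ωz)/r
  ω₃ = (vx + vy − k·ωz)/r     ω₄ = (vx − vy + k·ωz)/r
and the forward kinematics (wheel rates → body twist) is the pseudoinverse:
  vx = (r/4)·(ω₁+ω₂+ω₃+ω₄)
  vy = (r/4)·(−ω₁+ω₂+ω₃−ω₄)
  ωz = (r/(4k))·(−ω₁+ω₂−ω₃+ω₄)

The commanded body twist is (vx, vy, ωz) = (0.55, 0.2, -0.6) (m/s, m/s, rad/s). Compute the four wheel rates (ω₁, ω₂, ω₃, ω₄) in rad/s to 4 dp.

k = lx + ly = 0.15 + 0.08 = 0.2300;  k·ωz = 0.2300·-0.6 = -0.1380
ω₁ (FL) = (vx − vy − k·ωz)/r = 0.4880/0.05 = 9.7600
ω₂ (FR) = (vx + vy + k·ωz)/r = 0.6120/0.05 = 12.2400
ω₃ (RL) = (vx + vy − k·ωz)/r = 0.8880/0.05 = 17.7600
ω₄ (RR) = (vx − vy + k·ωz)/r = 0.2120/0.05 = 4.2400

(9.7600, 12.2400, 17.7600, 4.2400)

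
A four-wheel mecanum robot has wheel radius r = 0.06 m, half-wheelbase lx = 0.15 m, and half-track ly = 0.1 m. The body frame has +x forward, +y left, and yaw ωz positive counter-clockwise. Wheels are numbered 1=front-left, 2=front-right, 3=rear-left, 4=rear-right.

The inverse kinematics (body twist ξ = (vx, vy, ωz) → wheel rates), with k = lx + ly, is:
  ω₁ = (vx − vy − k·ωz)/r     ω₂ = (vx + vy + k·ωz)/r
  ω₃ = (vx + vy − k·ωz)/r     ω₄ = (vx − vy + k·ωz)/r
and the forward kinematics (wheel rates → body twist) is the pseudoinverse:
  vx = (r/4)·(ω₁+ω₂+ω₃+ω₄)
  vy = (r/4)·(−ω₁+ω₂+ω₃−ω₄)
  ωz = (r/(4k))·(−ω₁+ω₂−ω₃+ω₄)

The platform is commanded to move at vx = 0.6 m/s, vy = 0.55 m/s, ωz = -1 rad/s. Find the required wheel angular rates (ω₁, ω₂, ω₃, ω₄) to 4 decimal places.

(5.0000, 15.0000, 23.3333, -3.3333)

k = lx + ly = 0.15 + 0.1 = 0.2500;  k·ωz = 0.2500·-1 = -0.2500
ω₁ (FL) = (vx − vy − k·ωz)/r = 0.3000/0.06 = 5.0000
ω₂ (FR) = (vx + vy + k·ωz)/r = 0.9000/0.06 = 15.0000
ω₃ (RL) = (vx + vy − k·ωz)/r = 1.4000/0.06 = 23.3333
ω₄ (RR) = (vx − vy + k·ωz)/r = -0.2000/0.06 = -3.3333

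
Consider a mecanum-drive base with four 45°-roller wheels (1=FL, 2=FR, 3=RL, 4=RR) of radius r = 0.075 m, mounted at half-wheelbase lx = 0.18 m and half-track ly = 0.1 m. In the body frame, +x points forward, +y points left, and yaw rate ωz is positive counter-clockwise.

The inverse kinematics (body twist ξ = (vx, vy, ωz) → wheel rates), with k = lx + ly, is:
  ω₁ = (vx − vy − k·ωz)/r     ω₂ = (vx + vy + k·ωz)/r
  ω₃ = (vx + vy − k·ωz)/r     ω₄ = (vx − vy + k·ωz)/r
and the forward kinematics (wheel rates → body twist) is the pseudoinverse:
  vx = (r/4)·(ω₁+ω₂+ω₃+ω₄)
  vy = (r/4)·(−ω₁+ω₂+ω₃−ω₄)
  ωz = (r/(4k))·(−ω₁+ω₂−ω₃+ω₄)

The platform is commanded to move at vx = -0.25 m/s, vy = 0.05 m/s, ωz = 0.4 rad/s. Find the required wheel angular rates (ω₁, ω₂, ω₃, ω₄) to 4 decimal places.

(-5.4933, -1.1733, -4.1600, -2.5067)

k = lx + ly = 0.18 + 0.1 = 0.2800;  k·ωz = 0.2800·0.4 = 0.1120
ω₁ (FL) = (vx − vy − k·ωz)/r = -0.4120/0.075 = -5.4933
ω₂ (FR) = (vx + vy + k·ωz)/r = -0.0880/0.075 = -1.1733
ω₃ (RL) = (vx + vy − k·ωz)/r = -0.3120/0.075 = -4.1600
ω₄ (RR) = (vx − vy + k·ωz)/r = -0.1880/0.075 = -2.5067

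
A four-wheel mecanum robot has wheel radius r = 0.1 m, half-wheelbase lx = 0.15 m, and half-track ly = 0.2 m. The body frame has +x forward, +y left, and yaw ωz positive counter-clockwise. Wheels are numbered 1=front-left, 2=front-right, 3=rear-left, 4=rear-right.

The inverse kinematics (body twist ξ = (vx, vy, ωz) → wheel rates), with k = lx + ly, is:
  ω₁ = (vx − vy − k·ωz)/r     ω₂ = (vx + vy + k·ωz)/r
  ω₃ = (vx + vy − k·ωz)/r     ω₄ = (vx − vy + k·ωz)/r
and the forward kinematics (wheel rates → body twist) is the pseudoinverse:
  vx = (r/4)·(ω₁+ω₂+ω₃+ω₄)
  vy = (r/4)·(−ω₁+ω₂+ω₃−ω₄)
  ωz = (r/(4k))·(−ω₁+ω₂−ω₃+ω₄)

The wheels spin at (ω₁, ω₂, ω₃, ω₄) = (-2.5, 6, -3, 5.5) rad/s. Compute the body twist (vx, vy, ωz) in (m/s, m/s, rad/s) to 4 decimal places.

k = lx + ly = 0.15 + 0.2 = 0.3500
ω₁+ω₂+ω₃+ω₄ = 6.0000  →  vx = (0.1/4)·6.0000 = 0.1500
−ω₁+ω₂+ω₃−ω₄ = 0.0000  →  vy = (0.1/4)·0.0000 = 0.0000
−ω₁+ω₂−ω₃+ω₄ = 17.0000  →  ωz = (0.1/1.4000)·17.0000 = 1.2143

(0.1500, 0.0000, 1.2143)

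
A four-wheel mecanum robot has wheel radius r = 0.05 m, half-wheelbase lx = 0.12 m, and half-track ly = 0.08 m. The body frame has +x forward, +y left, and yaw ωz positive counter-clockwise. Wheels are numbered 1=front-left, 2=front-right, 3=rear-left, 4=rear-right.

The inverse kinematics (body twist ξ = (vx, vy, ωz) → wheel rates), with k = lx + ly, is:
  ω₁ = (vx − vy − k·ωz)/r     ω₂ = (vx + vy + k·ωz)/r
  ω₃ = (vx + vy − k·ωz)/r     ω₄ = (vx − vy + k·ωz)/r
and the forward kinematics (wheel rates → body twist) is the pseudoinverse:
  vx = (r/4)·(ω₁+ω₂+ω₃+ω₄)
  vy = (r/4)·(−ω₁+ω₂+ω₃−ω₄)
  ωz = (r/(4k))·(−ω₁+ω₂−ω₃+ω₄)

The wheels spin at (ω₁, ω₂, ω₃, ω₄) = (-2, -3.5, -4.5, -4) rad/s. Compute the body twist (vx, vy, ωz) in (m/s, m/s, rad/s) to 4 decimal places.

k = lx + ly = 0.12 + 0.08 = 0.2000
ω₁+ω₂+ω₃+ω₄ = -14.0000  →  vx = (0.05/4)·-14.0000 = -0.1750
−ω₁+ω₂+ω₃−ω₄ = -2.0000  →  vy = (0.05/4)·-2.0000 = -0.0250
−ω₁+ω₂−ω₃+ω₄ = -1.0000  →  ωz = (0.05/0.8000)·-1.0000 = -0.0625

(-0.1750, -0.0250, -0.0625)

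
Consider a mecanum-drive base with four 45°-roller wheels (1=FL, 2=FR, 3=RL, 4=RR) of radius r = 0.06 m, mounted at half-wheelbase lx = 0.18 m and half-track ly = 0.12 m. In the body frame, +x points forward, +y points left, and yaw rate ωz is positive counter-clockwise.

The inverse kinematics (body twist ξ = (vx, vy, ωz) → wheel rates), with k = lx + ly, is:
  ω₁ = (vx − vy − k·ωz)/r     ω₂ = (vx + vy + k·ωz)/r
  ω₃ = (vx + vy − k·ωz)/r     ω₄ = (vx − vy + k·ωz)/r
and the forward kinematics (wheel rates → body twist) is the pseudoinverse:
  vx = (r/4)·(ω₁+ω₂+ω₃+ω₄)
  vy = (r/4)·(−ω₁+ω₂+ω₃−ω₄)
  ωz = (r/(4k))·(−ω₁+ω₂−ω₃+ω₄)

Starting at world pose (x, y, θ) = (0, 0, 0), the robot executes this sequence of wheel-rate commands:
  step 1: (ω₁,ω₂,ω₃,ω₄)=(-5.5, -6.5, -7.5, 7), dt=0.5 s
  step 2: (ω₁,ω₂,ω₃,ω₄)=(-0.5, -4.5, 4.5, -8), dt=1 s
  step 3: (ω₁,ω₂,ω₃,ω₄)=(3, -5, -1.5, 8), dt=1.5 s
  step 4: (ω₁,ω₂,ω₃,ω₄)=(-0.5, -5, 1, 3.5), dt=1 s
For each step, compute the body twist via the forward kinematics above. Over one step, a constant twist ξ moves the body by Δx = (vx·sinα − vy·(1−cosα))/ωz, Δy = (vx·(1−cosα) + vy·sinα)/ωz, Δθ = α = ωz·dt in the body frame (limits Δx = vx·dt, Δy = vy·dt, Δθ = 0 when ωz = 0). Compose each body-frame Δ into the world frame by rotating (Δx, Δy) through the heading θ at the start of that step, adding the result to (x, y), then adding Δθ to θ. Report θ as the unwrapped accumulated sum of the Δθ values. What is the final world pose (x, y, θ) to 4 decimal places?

step 1: ξ=(vx,vy,ωz)=(-0.1875, -0.2325, 0.6750), dt=0.5 → body Δ=(-0.0725, -0.1297, 0.3375) → world pose (-0.0725, -0.1297, 0.3375)
step 2: ξ=(vx,vy,ωz)=(-0.1275, 0.1275, -0.8250), dt=1.0 → body Δ=(-0.0638, 0.1632, -0.8250) → world pose (-0.1868, 0.0031, -0.4875)
step 3: ξ=(vx,vy,ωz)=(0.0675, -0.2625, 0.0750), dt=1.5 → body Δ=(0.1232, -0.3872, 0.1125) → world pose (-0.2594, -0.3967, -0.3750)
step 4: ξ=(vx,vy,ωz)=(-0.0150, -0.1050, -0.1000), dt=1.0 → body Δ=(-0.0202, -0.1041, -0.1000) → world pose (-0.3163, -0.4861, -0.4750)

(-0.3163, -0.4861, -0.4750)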